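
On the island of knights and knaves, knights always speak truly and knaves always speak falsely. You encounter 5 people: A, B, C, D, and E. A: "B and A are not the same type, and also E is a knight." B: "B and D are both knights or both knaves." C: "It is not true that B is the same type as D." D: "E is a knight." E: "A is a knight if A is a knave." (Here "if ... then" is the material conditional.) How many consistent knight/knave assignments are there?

1

Consistent assignments:
  A=knight, B=knave, C=knight, D=knight, E=knight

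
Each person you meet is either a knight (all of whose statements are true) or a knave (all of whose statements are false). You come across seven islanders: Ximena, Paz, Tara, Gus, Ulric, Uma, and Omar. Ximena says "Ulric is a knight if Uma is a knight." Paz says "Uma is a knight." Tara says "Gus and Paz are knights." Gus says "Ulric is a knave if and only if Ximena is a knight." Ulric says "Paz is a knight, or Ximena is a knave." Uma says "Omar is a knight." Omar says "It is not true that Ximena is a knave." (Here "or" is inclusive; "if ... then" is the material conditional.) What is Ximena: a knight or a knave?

Ximena is a knight.

Consistent assignments: {Ximena=knight, Paz=knight, Tara=knave, Gus=knave, Ulric=knight, Uma=knight, Omar=knight}
In every consistent assignment, Ximena is a knight.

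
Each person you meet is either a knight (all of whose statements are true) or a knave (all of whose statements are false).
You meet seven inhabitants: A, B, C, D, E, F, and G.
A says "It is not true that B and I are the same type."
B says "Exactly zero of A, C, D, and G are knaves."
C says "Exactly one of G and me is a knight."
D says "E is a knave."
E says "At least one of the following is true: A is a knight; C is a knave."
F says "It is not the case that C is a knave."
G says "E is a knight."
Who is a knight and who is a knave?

A is a knave, B is a knave, C is a knight, D is a knight, E is a knave, F is a knight, and G is a knave.

Since A is a knave, "it is not true that B and I are the same type" needs to be false, which holds.
B is a knave, so "exactly zero of A, C, D, and G are knaves" must be false — and it is.
Since C is a knight, "exactly one of G and me is a knight" needs to be true, which holds.
As a knight, D's statement "E is a knave" should be true; it is.
Since E is a knave, "at least one of the following is true: A is a knight; C is a knave" needs to be false, which holds.
F is a knight, and the claim "it is not the case that C is a knave" is indeed true.
G is a knave, and the claim "E is a knight" is indeed false.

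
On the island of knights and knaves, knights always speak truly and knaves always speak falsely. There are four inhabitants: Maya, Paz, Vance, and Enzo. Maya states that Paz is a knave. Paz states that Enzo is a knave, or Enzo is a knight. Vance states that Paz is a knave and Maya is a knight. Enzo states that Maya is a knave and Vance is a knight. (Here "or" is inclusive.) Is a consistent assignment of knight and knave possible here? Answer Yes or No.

Yes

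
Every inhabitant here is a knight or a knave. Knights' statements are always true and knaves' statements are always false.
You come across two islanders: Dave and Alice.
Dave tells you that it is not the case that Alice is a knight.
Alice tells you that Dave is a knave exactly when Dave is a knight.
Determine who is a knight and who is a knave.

Dave is a knight and Alice is a knave.

Suppose Dave is a knave. Then Dave's statement "it is not the case that Alice is a knight" would have to be false. Checking the 2 ways to assign the others, none is consistent with every speaker.
(For instance, with Alice=knave, Dave's claim "it is not the case that Alice is a knight" comes out true where it would need to be false.)
So Dave must be a knight, making "it is not the case that Alice is a knight" true. Taking Dave=knight, Alice=knave, each remaining statement checks out:
  Alice (knave): "Dave is a knave exactly when Dave is a knight" — false. ✓
This is the unique consistent assignment.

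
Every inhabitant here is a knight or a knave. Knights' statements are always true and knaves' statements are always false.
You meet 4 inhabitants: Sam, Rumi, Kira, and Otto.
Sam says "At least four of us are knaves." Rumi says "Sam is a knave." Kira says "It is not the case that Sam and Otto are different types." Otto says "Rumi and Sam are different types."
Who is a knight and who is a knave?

Sam is a knave; "at least four of us are knaves" is False, as required.
Rumi is a knight, so "Sam is a knave" must be true — and it is.
Kira (knave): "it is not the case that Sam and Otto are different types" — False. ✓
Otto (knight): "Rumi and Sam are different types" — true. ✓

Sam is a knave, Rumi is a knight, Kira is a knave, and Otto is a knight.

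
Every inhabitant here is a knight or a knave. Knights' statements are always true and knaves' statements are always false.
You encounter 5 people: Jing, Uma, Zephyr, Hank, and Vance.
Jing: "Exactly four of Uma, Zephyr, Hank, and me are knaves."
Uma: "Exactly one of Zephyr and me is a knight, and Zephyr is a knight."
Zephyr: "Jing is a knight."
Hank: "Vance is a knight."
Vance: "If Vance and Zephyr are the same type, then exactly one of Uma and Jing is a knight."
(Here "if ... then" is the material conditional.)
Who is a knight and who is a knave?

Jing is a knave, Uma is a knave, Zephyr is a knave, Hank is a knight, and Vance is a knight.

As a knave, Jing's statement "exactly four of Uma, Zephyr, Hank, and me are knaves" should be False; it is.
Uma is a knave, so "exactly one of Zephyr and me is a knight, and Zephyr is a knight" must be False — and it is.
Zephyr (knave): "Jing is a knight" — False. ✓
Hank is a knight, so "Vance is a knight" must be true — and it is.
Vance is a knight; "if Vance and Zephyr are the same type, then exactly one of Uma and Jing is a knight" is true, as required.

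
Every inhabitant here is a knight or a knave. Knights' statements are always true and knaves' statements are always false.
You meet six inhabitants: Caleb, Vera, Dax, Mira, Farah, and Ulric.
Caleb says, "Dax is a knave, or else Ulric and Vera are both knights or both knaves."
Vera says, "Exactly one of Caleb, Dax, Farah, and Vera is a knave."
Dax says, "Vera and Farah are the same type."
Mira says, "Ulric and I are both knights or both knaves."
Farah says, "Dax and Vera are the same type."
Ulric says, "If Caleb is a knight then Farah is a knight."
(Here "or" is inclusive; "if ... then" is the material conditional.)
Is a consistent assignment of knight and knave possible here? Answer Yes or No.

Yes

One consistent assignment: Caleb=knight, Vera=knave, Dax=knave, Mira=knight, Farah=knight, Ulric=knight.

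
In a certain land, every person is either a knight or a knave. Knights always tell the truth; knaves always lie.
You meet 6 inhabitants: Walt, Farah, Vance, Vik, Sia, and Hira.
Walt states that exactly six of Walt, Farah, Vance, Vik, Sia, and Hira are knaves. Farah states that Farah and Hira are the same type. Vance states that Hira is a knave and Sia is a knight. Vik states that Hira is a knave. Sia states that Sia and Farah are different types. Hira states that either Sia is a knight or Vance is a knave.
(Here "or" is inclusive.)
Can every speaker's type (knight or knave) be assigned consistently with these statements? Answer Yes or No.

Yes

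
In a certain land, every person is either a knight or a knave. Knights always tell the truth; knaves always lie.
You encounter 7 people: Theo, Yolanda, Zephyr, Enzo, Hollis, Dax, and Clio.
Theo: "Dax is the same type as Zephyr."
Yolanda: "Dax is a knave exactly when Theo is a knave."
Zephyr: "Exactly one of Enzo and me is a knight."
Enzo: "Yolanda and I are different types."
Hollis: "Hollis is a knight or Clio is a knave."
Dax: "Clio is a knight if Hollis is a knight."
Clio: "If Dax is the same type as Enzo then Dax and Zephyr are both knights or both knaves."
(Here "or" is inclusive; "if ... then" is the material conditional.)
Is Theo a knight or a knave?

Consistent assignments: {Theo=knave, Yolanda=knave, Zephyr=knave, Enzo=knave, Hollis=knight, Dax=knight, Clio=knight}; {Theo=knave, Yolanda=knave, Zephyr=knave, Enzo=knave, Hollis=knave, Dax=knight, Clio=knight}
In every consistent assignment, Theo is a knave.

Theo is a knave.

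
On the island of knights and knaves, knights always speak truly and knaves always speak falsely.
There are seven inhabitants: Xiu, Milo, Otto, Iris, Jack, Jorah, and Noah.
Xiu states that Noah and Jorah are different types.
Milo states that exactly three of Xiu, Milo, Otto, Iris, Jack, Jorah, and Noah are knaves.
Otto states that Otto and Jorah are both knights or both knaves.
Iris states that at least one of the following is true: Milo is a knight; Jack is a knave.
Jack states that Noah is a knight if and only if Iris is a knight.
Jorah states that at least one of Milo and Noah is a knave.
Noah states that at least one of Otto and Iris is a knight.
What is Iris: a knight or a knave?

Consistent assignments: {Xiu=knight, Milo=knave, Otto=knave, Iris=knave, Jack=knight, Jorah=knight, Noah=knave}
In every consistent assignment, Iris is a knave.

Iris is a knave.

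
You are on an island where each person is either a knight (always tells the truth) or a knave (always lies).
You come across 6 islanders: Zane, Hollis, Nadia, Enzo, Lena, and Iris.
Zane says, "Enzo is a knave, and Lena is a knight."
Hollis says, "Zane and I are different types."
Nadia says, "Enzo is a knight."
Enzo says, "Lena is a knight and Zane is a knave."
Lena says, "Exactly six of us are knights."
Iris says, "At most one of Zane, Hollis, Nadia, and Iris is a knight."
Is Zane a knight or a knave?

Zane is a knave.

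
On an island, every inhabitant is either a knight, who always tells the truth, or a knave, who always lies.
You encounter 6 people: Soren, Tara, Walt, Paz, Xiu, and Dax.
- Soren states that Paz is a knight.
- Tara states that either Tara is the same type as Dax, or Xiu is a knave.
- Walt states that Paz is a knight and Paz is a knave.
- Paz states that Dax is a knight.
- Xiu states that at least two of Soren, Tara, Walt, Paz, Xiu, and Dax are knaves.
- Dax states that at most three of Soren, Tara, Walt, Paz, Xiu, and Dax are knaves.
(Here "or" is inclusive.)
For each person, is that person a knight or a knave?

Soren is a knight, Tara is a knave, Walt is a knave, Paz is a knight, Xiu is a knight, and Dax is a knight.

Soren is a knight; "Paz is a knight" is true, as required.
Tara is a knave, so "either Tara is the same type as Dax, or Xiu is a knave" must be false — and it is.
Walt is a knave; "Paz is a knight and Paz is a knave" is false, as required.
Paz is a knight, so "Dax is a knight" must be true — and it is.
Xiu is a knight; "at least two of Soren, Tara, Walt, Paz, Xiu, and Dax are knaves" is true, as required.
Dax is a knight; "at most three of Soren, Tara, Walt, Paz, Xiu, and Dax are knaves" is true, as required.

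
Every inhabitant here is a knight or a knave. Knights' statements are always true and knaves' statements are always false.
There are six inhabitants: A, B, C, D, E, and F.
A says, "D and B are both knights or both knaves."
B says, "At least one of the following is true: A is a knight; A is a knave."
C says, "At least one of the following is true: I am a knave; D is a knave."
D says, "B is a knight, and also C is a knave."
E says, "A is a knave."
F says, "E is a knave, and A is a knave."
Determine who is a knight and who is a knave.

A is a knave, B is a knight, C is a knight, D is a knave, E is a knight, and F is a knave.

As a knave, A's statement "D and B are both knights or both knaves" should be False; it is.
B (knight): "at least one of the following is true: A is a knight; A is a knave" — true. ✓
Since C is a knight, "at least one of the following is true: I am a knave; D is a knave" needs to be true, which holds.
Since D is a knave, "B is a knight, and also C is a knave" needs to be False, which holds.
As a knight, E's statement "A is a knave" should be true; it is.
Since F is a knave, "E is a knave, and A is a knave" needs to be False, which holds.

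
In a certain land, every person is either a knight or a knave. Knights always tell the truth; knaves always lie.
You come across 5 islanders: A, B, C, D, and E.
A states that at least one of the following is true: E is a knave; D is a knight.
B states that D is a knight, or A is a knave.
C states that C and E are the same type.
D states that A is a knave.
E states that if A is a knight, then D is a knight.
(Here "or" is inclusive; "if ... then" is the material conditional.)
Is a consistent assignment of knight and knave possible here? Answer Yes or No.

No

Checking all 32 assignments, each has at least one speaker whose statement's truth value contradicts their type.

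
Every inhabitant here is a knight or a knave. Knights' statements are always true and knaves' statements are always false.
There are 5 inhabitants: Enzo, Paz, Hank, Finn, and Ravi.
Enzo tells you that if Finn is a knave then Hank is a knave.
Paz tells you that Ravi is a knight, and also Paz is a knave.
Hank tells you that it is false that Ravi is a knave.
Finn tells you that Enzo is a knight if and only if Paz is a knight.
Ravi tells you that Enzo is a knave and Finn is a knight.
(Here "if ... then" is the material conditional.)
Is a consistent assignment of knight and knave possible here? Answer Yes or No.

One consistent assignment: Enzo=knight, Paz=knave, Hank=knave, Finn=knave, Ravi=knave.

Yes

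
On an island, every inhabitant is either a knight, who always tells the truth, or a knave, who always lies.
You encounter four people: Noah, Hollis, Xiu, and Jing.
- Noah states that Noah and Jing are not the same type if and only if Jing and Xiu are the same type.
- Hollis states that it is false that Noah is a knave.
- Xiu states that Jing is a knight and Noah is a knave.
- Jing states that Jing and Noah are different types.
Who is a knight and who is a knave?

Noah is a knave, Hollis is a knave, Xiu is a knave, and Jing is a knave.

Suppose Noah is a knight. Then Noah's statement "Noah and Jing are not the same type if and only if Jing and Xiu are the same type" would have to be true. Checking the 8 ways to assign the others, none is consistent with every speaker.
(For instance, with Hollis=knave, Xiu=knave, Jing=knave, Hollis's claim "it is false that Noah is a knave" comes out true where it would need to be false.)
So Noah must be a knave, making "Noah and Jing are not the same type if and only if Jing and Xiu are the same type" false. Taking Noah=knave, Hollis=knave, Xiu=knave, Jing=knave, each remaining statement checks out:
  Hollis (knave): "it is false that Noah is a knave" — false. ✓
  Xiu (knave): "Jing is a knight and Noah is a knave" — false. ✓
  Jing (knave): "Jing and Noah are different types" — false. ✓
This is the unique consistent assignment.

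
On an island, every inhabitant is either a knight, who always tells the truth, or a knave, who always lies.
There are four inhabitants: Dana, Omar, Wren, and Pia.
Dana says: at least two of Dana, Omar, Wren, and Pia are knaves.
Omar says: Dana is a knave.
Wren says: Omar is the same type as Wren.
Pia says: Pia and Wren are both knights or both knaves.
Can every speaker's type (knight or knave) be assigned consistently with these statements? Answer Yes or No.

One consistent assignment: Dana=knave, Omar=knight, Wren=knight, Pia=knight.

Yes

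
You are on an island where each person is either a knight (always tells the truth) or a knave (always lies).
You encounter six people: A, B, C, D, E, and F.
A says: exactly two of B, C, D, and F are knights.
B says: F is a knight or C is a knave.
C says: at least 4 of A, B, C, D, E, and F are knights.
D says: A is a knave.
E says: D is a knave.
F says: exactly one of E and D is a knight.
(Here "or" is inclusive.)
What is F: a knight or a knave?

F is a knight.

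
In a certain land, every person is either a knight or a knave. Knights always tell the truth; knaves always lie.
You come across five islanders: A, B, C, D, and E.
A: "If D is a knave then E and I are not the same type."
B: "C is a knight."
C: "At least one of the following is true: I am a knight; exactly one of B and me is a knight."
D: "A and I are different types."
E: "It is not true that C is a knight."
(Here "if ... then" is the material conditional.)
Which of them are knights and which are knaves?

A is a knave, B is a knight, C is a knight, D is a knave, and E is a knave.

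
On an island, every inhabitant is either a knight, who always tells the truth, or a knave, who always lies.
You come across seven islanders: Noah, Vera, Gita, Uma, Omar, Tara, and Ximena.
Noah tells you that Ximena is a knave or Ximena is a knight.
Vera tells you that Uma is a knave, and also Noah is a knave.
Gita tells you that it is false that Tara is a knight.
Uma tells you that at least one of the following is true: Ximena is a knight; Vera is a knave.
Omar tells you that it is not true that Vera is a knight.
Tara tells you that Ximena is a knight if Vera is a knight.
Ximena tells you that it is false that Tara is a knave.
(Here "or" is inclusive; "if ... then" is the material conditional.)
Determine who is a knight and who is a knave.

Noah is a knight, and the claim "Ximena is a knave or Ximena is a knight" is indeed true.
Since Vera is a knave, "Uma is a knave, and also Noah is a knave" needs to be False, which holds.
Since Gita is a knave, "it is false that Tara is a knight" needs to be False, which holds.
Since Uma is a knight, "at least one of the following is true: Ximena is a knight; Vera is a knave" needs to be true, which holds.
Omar is a knight, so "it is not true that Vera is a knight" must be true — and it is.
Since Tara is a knight, "Ximena is a knight if Vera is a knight" needs to be true, which holds.
Ximena is a knight; "it is false that Tara is a knave" is true, as required.

Noah is a knight, Vera is a knave, Gita is a knave, Uma is a knight, Omar is a knight, Tara is a knight, and Ximena is a knight.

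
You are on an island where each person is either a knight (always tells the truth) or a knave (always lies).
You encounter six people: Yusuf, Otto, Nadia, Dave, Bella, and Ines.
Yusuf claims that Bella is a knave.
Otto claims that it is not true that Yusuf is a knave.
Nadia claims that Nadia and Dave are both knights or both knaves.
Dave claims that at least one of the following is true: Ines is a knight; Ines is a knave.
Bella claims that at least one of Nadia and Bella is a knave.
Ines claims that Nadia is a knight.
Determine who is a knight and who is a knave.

Yusuf is a knave, Otto is a knave, Nadia is a knave, Dave is a knight, Bella is a knight, and Ines is a knave.

Yusuf is a knave, so "Bella is a knave" must be False — and it is.
Since Otto is a knave, "it is not true that Yusuf is a knave" needs to be False, which holds.
Nadia is a knave, and the claim "Nadia and Dave are both knights or both knaves" is indeed False.
Dave is a knight, so "at least one of the following is true: Ines is a knight; Ines is a knave" must be True — and it is.
Bella (knight): "at least one of Nadia and Bella is a knave" — True. ✓
Ines is a knave, and the claim "Nadia is a knight" is indeed False.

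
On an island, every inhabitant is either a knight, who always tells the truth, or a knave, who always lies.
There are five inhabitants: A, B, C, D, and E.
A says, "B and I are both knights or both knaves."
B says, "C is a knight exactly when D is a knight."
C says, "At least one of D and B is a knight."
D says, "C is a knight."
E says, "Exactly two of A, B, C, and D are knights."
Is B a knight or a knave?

B is a knight.

Consistent assignments: {A=knight, B=knight, C=knight, D=knight, E=knave}; {A=knave, B=knight, C=knight, D=knight, E=knave}
In every consistent assignment, B is a knight.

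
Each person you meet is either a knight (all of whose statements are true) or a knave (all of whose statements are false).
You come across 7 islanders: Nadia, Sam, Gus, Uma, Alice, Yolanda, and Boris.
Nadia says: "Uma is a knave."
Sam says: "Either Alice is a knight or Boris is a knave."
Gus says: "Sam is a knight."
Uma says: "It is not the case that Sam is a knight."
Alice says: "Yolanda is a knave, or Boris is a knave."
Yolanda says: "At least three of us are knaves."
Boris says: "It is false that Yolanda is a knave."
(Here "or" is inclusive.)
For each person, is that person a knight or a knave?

Nadia is a knave, Sam is a knave, Gus is a knave, Uma is a knight, Alice is a knave, Yolanda is a knight, and Boris is a knight.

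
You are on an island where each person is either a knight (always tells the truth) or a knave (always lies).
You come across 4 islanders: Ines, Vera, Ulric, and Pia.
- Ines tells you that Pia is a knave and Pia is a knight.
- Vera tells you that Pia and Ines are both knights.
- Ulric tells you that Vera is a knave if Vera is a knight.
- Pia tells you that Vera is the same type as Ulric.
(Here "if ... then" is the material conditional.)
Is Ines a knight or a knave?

Consistent assignments: {Ines=knave, Vera=knave, Ulric=knight, Pia=knave}
In every consistent assignment, Ines is a knave.

Ines is a knave.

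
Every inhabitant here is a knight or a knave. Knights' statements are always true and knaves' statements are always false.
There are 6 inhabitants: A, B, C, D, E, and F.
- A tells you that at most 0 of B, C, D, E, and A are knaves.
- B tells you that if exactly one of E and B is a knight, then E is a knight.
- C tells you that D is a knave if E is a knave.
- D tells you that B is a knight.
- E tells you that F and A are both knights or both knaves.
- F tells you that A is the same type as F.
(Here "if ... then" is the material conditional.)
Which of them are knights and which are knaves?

A (knight): "at most 0 of B, C, D, E, and A are knaves" — True. ✓
As a knight, B's statement "if exactly one of E and B is a knight, then E is a knight" should be True; it is.
C is a knight, so "D is a knave if E is a knave" must be True — and it is.
Since D is a knight, "B is a knight" needs to be True, which holds.
Since E is a knight, "F and A are both knights or both knaves" needs to be True, which holds.
Since F is a knight, "A is the same type as F" needs to be True, which holds.

Knights: A, B, C, D, E, and F. Knaves: none.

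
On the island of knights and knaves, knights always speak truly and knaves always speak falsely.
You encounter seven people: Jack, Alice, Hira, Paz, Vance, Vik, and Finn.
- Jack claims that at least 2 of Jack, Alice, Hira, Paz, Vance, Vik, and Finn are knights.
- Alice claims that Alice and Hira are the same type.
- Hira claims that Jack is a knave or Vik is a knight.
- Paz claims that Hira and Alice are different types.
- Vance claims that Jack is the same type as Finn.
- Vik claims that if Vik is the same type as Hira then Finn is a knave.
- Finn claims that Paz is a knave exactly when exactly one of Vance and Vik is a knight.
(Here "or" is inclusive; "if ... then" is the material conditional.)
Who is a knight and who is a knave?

Jack is a knight, Alice is a knave, Hira is a knight, Paz is a knight, Vance is a knave, Vik is a knight, and Finn is a knave.

As a knight, Jack's statement "at least 2 of Jack, Alice, Hira, Paz, Vance, Vik, and Finn are knights" should be true; it is.
Alice is a knave, so "Alice and Hira are the same type" must be False — and it is.
Hira is a knight; "Jack is a knave or Vik is a knight" is true, as required.
Paz (knight): "Hira and Alice are different types" — true. ✓
Vance is a knave, so "Jack is the same type as Finn" must be False — and it is.
Vik is a knight, so "if Vik is the same type as Hira then Finn is a knave" must be true — and it is.
Finn is a knave, and the claim "Paz is a knave exactly when exactly one of Vance and Vik is a knight" is indeed False.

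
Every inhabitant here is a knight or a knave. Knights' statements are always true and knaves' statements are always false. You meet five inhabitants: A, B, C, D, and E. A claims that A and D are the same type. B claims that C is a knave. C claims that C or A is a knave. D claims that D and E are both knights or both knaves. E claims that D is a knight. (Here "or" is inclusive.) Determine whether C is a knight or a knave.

C is a knight.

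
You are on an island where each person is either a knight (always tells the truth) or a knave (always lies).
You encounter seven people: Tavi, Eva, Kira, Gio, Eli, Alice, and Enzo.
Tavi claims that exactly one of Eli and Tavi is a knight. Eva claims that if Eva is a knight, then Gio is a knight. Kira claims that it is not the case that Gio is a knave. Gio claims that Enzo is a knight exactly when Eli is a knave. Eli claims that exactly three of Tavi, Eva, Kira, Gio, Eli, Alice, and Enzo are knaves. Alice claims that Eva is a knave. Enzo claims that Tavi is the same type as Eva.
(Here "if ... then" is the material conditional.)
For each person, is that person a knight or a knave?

Knights: Tavi, Eva, Kira, Gio, and Enzo. Knaves: Eli and Alice.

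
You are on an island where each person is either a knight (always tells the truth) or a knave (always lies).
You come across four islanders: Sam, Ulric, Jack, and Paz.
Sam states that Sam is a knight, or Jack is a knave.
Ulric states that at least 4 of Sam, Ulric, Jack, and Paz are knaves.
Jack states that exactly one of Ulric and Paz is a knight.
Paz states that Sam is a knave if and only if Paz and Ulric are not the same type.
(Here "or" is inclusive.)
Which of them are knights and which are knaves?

Knights: Jack and Paz. Knaves: Sam and Ulric.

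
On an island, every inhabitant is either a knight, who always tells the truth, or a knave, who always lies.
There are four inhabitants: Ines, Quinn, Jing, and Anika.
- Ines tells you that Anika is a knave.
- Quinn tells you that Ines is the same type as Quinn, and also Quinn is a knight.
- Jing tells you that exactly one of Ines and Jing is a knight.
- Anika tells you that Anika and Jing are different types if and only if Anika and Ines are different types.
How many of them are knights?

The unique consistent assignment is Ines=knave, Quinn=knave, Jing=knave, Anika=knight.
That has 1 knight.

1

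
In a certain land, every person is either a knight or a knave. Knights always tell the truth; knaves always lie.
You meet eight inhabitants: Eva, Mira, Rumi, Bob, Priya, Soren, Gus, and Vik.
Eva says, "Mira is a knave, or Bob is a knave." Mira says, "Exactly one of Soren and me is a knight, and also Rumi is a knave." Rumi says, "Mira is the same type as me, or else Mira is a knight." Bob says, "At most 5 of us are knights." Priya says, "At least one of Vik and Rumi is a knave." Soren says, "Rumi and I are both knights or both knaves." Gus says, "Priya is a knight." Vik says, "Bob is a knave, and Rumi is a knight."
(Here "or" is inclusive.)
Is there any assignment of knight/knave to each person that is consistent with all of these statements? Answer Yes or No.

No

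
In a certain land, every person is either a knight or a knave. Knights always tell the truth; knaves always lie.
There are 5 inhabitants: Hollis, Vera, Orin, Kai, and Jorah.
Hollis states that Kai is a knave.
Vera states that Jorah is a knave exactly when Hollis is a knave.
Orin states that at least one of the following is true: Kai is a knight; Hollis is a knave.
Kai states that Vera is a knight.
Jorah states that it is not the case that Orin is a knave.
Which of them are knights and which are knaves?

Hollis (knight): "Kai is a knave" — True. ✓
Vera is a knave; "Jorah is a knave exactly when Hollis is a knave" is false, as required.
As a knave, Orin's statement "at least one of the following is true: Kai is a knight; Hollis is a knave" should be false; it is.
As a knave, Kai's statement "Vera is a knight" should be false; it is.
Jorah (knave): "it is not the case that Orin is a knave" — false. ✓

Knights: Hollis. Knaves: Vera, Orin, Kai, and Jorah.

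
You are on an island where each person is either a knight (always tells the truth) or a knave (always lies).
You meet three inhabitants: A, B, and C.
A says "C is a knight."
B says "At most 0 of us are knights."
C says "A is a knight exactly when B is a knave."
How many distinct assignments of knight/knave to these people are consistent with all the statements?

1

Consistent assignments:
  A=knight, B=knave, C=knight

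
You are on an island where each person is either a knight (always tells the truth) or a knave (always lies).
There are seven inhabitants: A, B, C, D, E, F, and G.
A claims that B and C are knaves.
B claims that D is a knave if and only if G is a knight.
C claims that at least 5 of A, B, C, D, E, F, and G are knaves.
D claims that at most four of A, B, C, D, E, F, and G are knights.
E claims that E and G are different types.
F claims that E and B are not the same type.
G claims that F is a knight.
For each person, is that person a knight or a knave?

A is a knave, B is a knight, C is a knave, D is a knight, E is a knight, F is a knave, and G is a knave.

A (knave): "B and C are knaves" — false. ✓
B is a knight, so "D is a knave if and only if G is a knight" must be True — and it is.
Since C is a knave, "at least 5 of A, B, C, D, E, F, and G are knaves" needs to be false, which holds.
D is a knight, so "at most four of A, B, C, D, E, F, and G are knights" must be True — and it is.
E (knight): "E and G are different types" — True. ✓
F is a knave; "E and B are not the same type" is false, as required.
As a knave, G's statement "F is a knight" should be false; it is.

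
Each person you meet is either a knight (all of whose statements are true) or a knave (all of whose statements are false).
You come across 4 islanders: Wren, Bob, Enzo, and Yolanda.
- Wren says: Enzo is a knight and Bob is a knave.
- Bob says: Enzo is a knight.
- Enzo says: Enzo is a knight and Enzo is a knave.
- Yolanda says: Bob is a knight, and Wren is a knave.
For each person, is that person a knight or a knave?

Knights: none. Knaves: Wren, Bob, Enzo, and Yolanda.

Suppose Wren is a knight. Then Wren's statement "Enzo is a knight and Bob is a knave" would have to be true. Checking the 8 ways to assign the others, none is consistent with every speaker.
(For instance, with Bob=knave, Enzo=knave, Yolanda=knave, Wren's claim "Enzo is a knight and Bob is a knave" comes out false where it would need to be true.)
So Wren must be a knave, making "Enzo is a knight and Bob is a knave" false. Taking Wren=knave, Bob=knave, Enzo=knave, Yolanda=knave, each remaining statement checks out:
  Bob (knave): "Enzo is a knight" — false. ✓
  Enzo (knave): "Enzo is a knight and Enzo is a knave" — false. ✓
  Yolanda (knave): "Bob is a knight, and Wren is a knave" — false. ✓
This is the unique consistent assignment.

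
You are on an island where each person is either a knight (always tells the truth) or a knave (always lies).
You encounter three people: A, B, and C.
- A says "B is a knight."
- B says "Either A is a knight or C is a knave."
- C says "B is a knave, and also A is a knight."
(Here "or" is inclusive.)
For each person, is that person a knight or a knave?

A is a knight, B is a knight, and C is a knave.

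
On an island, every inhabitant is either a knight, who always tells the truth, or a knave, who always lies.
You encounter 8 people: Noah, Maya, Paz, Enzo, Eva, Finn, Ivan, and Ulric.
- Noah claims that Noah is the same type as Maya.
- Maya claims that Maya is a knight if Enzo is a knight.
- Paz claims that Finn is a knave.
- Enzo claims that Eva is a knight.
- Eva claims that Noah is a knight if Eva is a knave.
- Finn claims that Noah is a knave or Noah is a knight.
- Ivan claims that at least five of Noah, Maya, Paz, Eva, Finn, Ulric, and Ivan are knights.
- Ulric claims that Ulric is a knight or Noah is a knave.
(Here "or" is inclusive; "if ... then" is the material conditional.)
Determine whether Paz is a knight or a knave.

Paz is a knave.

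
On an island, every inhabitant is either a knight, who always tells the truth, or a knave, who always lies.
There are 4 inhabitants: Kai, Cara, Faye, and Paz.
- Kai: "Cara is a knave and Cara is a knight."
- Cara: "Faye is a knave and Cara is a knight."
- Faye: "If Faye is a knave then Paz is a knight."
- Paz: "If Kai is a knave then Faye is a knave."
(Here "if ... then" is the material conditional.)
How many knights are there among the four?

1

The unique consistent assignment is Kai=knave, Cara=knave, Faye=knight, Paz=knave.
That has 1 knight.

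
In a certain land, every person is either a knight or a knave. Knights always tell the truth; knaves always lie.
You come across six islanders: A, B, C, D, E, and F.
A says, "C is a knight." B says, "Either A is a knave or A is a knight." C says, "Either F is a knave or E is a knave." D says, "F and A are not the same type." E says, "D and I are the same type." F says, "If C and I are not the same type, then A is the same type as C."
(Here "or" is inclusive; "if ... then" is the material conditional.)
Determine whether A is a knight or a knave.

A is a knave.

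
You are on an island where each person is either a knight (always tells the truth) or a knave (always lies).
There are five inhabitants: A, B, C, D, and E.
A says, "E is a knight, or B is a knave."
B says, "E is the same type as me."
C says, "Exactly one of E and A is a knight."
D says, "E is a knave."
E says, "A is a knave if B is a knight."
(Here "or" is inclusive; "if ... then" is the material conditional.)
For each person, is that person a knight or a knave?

A is a knight, B is a knave, C is a knave, D is a knave, and E is a knight.

As a knight, A's statement "E is a knight, or B is a knave" should be true; it is.
Since B is a knave, "E is the same type as me" needs to be False, which holds.
C is a knave; "exactly one of E and A is a knight" is False, as required.
D is a knave, and the claim "E is a knave" is indeed False.
E is a knight, and the claim "A is a knave if B is a knight" is indeed true.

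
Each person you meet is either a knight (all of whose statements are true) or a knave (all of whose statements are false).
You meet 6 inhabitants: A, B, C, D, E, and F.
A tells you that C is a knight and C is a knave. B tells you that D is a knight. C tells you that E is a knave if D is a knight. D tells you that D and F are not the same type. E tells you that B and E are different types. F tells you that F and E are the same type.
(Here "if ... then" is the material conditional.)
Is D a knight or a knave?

D is a knave.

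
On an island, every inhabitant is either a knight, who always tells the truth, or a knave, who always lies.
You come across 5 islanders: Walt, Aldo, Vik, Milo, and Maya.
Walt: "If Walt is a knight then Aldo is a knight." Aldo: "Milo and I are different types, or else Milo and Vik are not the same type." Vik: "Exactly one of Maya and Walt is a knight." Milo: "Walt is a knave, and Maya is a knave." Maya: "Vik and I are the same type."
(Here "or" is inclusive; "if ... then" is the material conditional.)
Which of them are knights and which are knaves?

Walt is a knight, Aldo is a knight, Vik is a knight, Milo is a knave, and Maya is a knave.

Walt is a knight, and the claim "if Walt is a knight then Aldo is a knight" is indeed true.
As a knight, Aldo's statement "Milo and I are different types, or else Milo and Vik are not the same type" should be true; it is.
Vik (knight): "exactly one of Maya and Walt is a knight" — true. ✓
Milo is a knave; "Walt is a knave, and Maya is a knave" is false, as required.
Maya is a knave, so "Vik and I are the same type" must be false — and it is.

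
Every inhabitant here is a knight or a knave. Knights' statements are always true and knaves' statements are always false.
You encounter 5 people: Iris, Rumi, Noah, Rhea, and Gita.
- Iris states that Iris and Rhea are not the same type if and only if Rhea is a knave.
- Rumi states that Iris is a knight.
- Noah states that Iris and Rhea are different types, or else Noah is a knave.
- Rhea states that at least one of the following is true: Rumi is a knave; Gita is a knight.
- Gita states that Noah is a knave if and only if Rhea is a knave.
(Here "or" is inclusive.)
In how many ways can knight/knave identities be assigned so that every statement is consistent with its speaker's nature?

Consistent assignments:
  Iris=knight, Rumi=knight, Noah=knight, Rhea=knave, Gita=knave
  Iris=knave, Rumi=knave, Noah=knight, Rhea=knight, Gita=knight

2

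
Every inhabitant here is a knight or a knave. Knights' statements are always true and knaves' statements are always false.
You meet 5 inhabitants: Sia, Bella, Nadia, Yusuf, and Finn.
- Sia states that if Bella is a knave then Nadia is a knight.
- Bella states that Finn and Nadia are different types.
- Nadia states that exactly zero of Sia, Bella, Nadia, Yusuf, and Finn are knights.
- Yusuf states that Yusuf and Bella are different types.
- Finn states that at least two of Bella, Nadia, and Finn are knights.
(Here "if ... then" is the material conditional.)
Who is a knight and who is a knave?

Sia is a knave, Bella is a knave, Nadia is a knave, Yusuf is a knight, and Finn is a knave.

Sia is a knave, so "if Bella is a knave then Nadia is a knight" must be false — and it is.
Bella is a knave, so "Finn and Nadia are different types" must be false — and it is.
Nadia is a knave, and the claim "exactly zero of Sia, Bella, Nadia, Yusuf, and Finn are knights" is indeed false.
Yusuf is a knight, and the claim "Yusuf and Bella are different types" is indeed True.
As a knave, Finn's statement "at least two of Bella, Nadia, and Finn are knights" should be false; it is.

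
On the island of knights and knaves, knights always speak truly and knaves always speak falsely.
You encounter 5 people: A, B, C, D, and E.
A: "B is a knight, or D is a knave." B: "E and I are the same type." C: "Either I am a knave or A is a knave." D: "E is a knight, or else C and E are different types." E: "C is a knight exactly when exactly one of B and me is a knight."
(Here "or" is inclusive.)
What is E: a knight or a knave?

E is a knight.

Consistent assignments: {A=knave, B=knave, C=knight, D=knight, E=knight}
In every consistent assignment, E is a knight.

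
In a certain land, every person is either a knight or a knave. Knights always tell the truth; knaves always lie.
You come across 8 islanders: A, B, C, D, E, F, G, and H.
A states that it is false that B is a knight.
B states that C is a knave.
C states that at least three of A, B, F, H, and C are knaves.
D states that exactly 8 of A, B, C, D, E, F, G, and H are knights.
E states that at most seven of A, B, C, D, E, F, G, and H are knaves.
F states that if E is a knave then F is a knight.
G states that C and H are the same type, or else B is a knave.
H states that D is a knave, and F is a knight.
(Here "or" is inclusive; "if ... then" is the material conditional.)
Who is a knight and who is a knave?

A is a knave, B is a knight, C is a knave, D is a knave, E is a knight, F is a knight, G is a knave, and H is a knight.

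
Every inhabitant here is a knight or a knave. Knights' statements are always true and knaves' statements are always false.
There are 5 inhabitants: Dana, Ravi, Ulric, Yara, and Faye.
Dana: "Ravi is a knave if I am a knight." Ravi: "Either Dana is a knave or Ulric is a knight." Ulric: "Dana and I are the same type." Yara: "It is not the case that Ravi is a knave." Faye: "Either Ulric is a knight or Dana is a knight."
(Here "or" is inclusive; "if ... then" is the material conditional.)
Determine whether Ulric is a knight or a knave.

Ulric is a knave.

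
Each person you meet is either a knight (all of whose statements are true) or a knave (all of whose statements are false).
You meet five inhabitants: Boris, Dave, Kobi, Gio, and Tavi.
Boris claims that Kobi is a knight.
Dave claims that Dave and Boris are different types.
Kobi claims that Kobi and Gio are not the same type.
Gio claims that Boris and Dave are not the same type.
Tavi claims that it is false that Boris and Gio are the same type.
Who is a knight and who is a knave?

Boris is a knave, Dave is a knave, Kobi is a knave, Gio is a knave, and Tavi is a knave.

Suppose Boris is a knight. Then Boris's statement "Kobi is a knight" would have to be true. Checking the 16 ways to assign the others, none is consistent with every speaker.
(For instance, with Dave=knave, Kobi=knave, Gio=knave, Tavi=knave, Boris's claim "Kobi is a knight" comes out false where it would need to be true.)
So Boris must be a knave, making "Kobi is a knight" false. Taking Boris=knave, Dave=knave, Kobi=knave, Gio=knave, Tavi=knave, each remaining statement checks out:
  Dave (knave): "Dave and Boris are different types" — false. ✓
  Kobi (knave): "Kobi and Gio are not the same type" — false. ✓
  Gio (knave): "Boris and Dave are not the same type" — false. ✓
  Tavi (knave): "it is false that Boris and Gio are the same type" — false. ✓
This is the unique consistent assignment.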